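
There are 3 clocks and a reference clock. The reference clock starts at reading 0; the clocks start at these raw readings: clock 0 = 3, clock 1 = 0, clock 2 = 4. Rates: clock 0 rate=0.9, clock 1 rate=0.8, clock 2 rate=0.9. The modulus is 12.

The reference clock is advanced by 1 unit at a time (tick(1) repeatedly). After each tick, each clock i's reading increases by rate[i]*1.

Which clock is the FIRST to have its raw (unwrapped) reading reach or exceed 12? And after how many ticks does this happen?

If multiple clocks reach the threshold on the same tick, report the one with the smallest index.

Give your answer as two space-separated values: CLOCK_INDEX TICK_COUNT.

clock 0: start=3, rate=0.9, needs 12-3 = 9; ticks = ceil(9/0.9) = ceil(10.0000) = 10; reading at tick 10 = 3 + 0.9*10 = 12.0000
clock 1: start=0, rate=0.8, needs 12-0 = 12; ticks = ceil(12/0.8) = ceil(15.0000) = 15; reading at tick 15 = 0 + 0.8*15 = 12.0000
clock 2: start=4, rate=0.9, needs 12-4 = 8; ticks = ceil(8/0.9) = ceil(8.8889) = 9; reading at tick 9 = 4 + 0.9*9 = 12.1000
Minimum tick count = 9; winners = [2]; smallest index = 2

Answer: 2 9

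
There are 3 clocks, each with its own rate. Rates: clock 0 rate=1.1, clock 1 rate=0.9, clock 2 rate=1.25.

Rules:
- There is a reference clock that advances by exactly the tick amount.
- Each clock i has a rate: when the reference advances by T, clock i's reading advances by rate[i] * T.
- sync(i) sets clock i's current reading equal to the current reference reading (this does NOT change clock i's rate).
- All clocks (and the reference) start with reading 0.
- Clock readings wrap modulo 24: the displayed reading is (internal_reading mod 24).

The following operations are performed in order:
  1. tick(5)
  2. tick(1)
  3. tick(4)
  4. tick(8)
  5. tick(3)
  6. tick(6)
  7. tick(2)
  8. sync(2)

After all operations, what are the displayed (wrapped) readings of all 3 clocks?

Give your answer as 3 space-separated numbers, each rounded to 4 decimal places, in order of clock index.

Answer: 7.9000 2.1000 5.0000

Derivation:
After op 1 tick(5): ref=5.0000 raw=[5.5000 4.5000 6.2500]
After op 2 tick(1): ref=6.0000 raw=[6.6000 5.4000 7.5000]
After op 3 tick(4): ref=10.0000 raw=[11.0000 9.0000 12.5000]
After op 4 tick(8): ref=18.0000 raw=[19.8000 16.2000 22.5000]
After op 5 tick(3): ref=21.0000 raw=[23.1000 18.9000 26.2500]
After op 6 tick(6): ref=27.0000 raw=[29.7000 24.3000 33.7500]
After op 7 tick(2): ref=29.0000 raw=[31.9000 26.1000 36.2500]
After op 8 sync(2): ref=29.0000 raw=[31.9000 26.1000 29.0000]
Wrap final raw readings (mod 24): 31.9000 mod 24 = 7.9000; 26.1000 mod 24 = 2.1000; 29.0000 mod 24 = 5.0000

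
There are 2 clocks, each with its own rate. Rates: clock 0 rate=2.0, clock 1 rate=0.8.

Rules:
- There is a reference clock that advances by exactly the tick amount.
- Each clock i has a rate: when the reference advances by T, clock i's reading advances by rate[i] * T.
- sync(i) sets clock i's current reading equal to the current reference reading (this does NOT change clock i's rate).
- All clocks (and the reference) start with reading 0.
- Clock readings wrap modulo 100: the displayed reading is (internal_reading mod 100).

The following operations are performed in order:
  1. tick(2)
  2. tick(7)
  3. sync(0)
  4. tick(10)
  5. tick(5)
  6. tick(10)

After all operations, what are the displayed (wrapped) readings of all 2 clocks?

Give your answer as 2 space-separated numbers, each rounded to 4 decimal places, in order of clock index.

After op 1 tick(2): ref=2.0000 raw=[4.0000 1.6000]
After op 2 tick(7): ref=9.0000 raw=[18.0000 7.2000]
After op 3 sync(0): ref=9.0000 raw=[9.0000 7.2000]
After op 4 tick(10): ref=19.0000 raw=[29.0000 15.2000]
After op 5 tick(5): ref=24.0000 raw=[39.0000 19.2000]
After op 6 tick(10): ref=34.0000 raw=[59.0000 27.2000]
Wrap final raw readings (mod 100): 59.0000 mod 100 = 59.0000; 27.2000 mod 100 = 27.2000

Answer: 59.0000 27.2000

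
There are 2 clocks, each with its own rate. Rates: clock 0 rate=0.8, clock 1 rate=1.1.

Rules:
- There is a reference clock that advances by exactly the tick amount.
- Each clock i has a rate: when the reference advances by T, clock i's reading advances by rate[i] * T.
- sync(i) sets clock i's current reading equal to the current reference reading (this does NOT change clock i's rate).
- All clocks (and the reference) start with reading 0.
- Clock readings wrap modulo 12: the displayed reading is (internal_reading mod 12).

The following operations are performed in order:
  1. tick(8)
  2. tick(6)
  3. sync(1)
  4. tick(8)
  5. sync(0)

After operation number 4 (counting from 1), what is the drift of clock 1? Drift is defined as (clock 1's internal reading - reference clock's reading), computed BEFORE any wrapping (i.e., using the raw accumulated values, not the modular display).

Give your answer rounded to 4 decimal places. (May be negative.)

After op 1 tick(8): ref=8.0000 raw=[6.4000 8.8000]
After op 2 tick(6): ref=14.0000 raw=[11.2000 15.4000]
After op 3 sync(1): ref=14.0000 raw=[11.2000 14.0000]
After op 4 tick(8): ref=22.0000 raw=[17.6000 22.8000]
Drift of clock 1 after op 4: 22.8000 - 22.0000 = 0.8000

Answer: 0.8000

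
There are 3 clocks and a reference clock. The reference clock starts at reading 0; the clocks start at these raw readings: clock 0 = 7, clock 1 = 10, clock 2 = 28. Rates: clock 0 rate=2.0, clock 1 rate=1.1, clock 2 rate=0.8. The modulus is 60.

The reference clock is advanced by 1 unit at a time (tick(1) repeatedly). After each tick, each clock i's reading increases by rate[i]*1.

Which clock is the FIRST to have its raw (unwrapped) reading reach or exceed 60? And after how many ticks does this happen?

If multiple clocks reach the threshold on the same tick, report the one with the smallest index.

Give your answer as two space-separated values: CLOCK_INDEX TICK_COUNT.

Answer: 0 27

Derivation:
clock 0: start=7, rate=2.0, needs 60-7 = 53; ticks = ceil(53/2.0) = ceil(26.5000) = 27; reading at tick 27 = 7 + 2.0*27 = 61.0000
clock 1: start=10, rate=1.1, needs 60-10 = 50; ticks = ceil(50/1.1) = ceil(45.4545) = 46; reading at tick 46 = 10 + 1.1*46 = 60.6000
clock 2: start=28, rate=0.8, needs 60-28 = 32; ticks = ceil(32/0.8) = ceil(40.0000) = 40; reading at tick 40 = 28 + 0.8*40 = 60.0000
Minimum tick count = 27; winners = [0]; smallest index = 0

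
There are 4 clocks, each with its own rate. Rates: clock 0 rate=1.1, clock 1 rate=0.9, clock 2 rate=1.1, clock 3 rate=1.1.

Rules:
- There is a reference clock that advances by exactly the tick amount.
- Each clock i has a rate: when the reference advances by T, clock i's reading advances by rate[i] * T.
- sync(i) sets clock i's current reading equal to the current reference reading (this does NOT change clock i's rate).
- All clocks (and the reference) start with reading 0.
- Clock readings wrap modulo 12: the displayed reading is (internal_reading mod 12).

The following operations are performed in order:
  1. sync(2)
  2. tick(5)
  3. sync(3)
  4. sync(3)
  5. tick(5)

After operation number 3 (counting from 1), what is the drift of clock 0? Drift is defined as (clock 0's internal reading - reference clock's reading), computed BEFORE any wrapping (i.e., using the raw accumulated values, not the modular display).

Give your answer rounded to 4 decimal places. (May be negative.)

After op 1 sync(2): ref=0.0000 raw=[0.0000 0.0000 0.0000 0.0000]
After op 2 tick(5): ref=5.0000 raw=[5.5000 4.5000 5.5000 5.5000]
After op 3 sync(3): ref=5.0000 raw=[5.5000 4.5000 5.5000 5.0000]
Drift of clock 0 after op 3: 5.5000 - 5.0000 = 0.5000

Answer: 0.5000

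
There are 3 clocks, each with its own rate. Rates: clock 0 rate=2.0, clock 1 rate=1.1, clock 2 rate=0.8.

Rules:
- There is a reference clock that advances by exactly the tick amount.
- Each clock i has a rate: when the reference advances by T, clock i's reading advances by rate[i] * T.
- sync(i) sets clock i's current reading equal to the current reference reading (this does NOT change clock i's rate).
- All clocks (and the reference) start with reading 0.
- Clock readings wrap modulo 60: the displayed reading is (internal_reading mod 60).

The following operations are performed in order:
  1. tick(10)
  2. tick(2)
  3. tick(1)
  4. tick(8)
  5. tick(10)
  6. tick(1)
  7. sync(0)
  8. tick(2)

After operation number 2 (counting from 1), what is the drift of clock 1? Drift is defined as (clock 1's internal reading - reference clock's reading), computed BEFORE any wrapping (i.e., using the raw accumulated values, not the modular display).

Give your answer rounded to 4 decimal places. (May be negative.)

Answer: 1.2000

Derivation:
After op 1 tick(10): ref=10.0000 raw=[20.0000 11.0000 8.0000]
After op 2 tick(2): ref=12.0000 raw=[24.0000 13.2000 9.6000]
Drift of clock 1 after op 2: 13.2000 - 12.0000 = 1.2000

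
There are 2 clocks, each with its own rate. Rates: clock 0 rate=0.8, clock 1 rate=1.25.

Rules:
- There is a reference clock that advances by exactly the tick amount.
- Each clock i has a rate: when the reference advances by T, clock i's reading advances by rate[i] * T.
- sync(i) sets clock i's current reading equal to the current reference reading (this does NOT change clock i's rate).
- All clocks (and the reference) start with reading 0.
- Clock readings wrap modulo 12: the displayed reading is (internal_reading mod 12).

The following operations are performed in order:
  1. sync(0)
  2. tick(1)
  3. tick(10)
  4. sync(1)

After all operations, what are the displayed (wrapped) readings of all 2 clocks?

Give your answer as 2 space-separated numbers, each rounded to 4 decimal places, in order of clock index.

Answer: 8.8000 11.0000

Derivation:
After op 1 sync(0): ref=0.0000 raw=[0.0000 0.0000]
After op 2 tick(1): ref=1.0000 raw=[0.8000 1.2500]
After op 3 tick(10): ref=11.0000 raw=[8.8000 13.7500]
After op 4 sync(1): ref=11.0000 raw=[8.8000 11.0000]
Wrap final raw readings (mod 12): 8.8000 mod 12 = 8.8000; 11.0000 mod 12 = 11.0000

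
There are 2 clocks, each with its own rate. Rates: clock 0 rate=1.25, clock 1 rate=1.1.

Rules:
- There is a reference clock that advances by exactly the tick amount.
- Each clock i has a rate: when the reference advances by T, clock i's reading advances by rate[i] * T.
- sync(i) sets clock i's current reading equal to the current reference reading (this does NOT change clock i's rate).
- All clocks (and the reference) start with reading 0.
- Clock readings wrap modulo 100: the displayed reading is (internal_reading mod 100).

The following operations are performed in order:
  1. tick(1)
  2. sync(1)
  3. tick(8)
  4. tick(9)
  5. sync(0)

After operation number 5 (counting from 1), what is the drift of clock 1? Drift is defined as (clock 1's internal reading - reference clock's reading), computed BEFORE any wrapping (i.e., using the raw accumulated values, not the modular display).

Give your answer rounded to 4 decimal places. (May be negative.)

Answer: 1.7000

Derivation:
After op 1 tick(1): ref=1.0000 raw=[1.2500 1.1000]
After op 2 sync(1): ref=1.0000 raw=[1.2500 1.0000]
After op 3 tick(8): ref=9.0000 raw=[11.2500 9.8000]
After op 4 tick(9): ref=18.0000 raw=[22.5000 19.7000]
After op 5 sync(0): ref=18.0000 raw=[18.0000 19.7000]
Drift of clock 1 after op 5: 19.7000 - 18.0000 = 1.7000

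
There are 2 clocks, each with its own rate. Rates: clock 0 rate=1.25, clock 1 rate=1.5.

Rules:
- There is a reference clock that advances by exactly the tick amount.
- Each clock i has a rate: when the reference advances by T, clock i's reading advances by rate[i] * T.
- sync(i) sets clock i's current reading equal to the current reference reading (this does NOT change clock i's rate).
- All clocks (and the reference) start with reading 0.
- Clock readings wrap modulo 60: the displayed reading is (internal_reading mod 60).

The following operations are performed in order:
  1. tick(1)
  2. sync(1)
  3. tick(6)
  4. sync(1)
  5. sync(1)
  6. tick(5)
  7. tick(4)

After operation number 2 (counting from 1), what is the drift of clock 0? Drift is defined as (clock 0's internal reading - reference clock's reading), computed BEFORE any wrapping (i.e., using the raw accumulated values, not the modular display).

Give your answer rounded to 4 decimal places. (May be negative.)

After op 1 tick(1): ref=1.0000 raw=[1.2500 1.5000]
After op 2 sync(1): ref=1.0000 raw=[1.2500 1.0000]
Drift of clock 0 after op 2: 1.2500 - 1.0000 = 0.2500

Answer: 0.2500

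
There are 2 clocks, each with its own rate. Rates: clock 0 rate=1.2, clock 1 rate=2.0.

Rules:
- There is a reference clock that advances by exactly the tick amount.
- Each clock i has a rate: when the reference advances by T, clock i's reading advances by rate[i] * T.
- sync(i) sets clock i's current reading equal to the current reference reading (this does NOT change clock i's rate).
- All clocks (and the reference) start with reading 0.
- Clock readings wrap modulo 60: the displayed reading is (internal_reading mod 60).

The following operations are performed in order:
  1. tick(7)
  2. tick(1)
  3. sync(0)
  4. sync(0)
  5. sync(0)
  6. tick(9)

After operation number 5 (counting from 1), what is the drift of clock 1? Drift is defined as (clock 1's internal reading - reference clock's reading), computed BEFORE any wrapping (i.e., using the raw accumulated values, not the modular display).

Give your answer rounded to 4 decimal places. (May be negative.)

After op 1 tick(7): ref=7.0000 raw=[8.4000 14.0000]
After op 2 tick(1): ref=8.0000 raw=[9.6000 16.0000]
After op 3 sync(0): ref=8.0000 raw=[8.0000 16.0000]
After op 4 sync(0): ref=8.0000 raw=[8.0000 16.0000]
After op 5 sync(0): ref=8.0000 raw=[8.0000 16.0000]
Drift of clock 1 after op 5: 16.0000 - 8.0000 = 8.0000

Answer: 8.0000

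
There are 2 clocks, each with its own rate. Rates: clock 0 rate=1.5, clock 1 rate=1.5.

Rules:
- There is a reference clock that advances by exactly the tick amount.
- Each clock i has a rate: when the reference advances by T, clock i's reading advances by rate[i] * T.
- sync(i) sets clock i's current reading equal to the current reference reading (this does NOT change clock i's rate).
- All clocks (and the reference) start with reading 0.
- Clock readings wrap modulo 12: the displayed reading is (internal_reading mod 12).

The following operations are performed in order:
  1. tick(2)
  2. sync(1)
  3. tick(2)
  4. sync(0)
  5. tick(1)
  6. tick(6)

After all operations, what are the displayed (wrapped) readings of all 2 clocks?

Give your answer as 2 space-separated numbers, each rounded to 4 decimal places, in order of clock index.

Answer: 2.5000 3.5000

Derivation:
After op 1 tick(2): ref=2.0000 raw=[3.0000 3.0000]
After op 2 sync(1): ref=2.0000 raw=[3.0000 2.0000]
After op 3 tick(2): ref=4.0000 raw=[6.0000 5.0000]
After op 4 sync(0): ref=4.0000 raw=[4.0000 5.0000]
After op 5 tick(1): ref=5.0000 raw=[5.5000 6.5000]
After op 6 tick(6): ref=11.0000 raw=[14.5000 15.5000]
Wrap final raw readings (mod 12): 14.5000 mod 12 = 2.5000; 15.5000 mod 12 = 3.5000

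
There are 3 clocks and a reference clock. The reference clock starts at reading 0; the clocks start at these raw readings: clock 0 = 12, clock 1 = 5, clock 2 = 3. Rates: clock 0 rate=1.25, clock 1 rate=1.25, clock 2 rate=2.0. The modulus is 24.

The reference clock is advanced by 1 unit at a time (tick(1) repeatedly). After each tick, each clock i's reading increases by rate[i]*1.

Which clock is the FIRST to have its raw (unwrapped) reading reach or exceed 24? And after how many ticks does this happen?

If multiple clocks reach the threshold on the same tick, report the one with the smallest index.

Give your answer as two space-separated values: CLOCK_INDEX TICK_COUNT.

clock 0: start=12, rate=1.25, needs 24-12 = 12; ticks = ceil(12/1.25) = ceil(9.6000) = 10; reading at tick 10 = 12 + 1.25*10 = 24.5000
clock 1: start=5, rate=1.25, needs 24-5 = 19; ticks = ceil(19/1.25) = ceil(15.2000) = 16; reading at tick 16 = 5 + 1.25*16 = 25.0000
clock 2: start=3, rate=2.0, needs 24-3 = 21; ticks = ceil(21/2.0) = ceil(10.5000) = 11; reading at tick 11 = 3 + 2.0*11 = 25.0000
Minimum tick count = 10; winners = [0]; smallest index = 0

Answer: 0 10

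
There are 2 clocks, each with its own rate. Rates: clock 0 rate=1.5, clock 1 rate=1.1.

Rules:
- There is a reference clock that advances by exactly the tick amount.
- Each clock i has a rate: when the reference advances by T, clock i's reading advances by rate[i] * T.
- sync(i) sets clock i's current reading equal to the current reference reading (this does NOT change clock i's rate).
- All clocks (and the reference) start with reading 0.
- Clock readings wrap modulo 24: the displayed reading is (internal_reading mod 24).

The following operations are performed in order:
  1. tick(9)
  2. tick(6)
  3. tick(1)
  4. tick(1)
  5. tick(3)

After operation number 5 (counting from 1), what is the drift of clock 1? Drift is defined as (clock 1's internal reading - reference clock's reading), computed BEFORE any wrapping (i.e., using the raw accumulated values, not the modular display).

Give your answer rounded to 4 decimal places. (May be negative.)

Answer: 2.0000

Derivation:
After op 1 tick(9): ref=9.0000 raw=[13.5000 9.9000]
After op 2 tick(6): ref=15.0000 raw=[22.5000 16.5000]
After op 3 tick(1): ref=16.0000 raw=[24.0000 17.6000]
After op 4 tick(1): ref=17.0000 raw=[25.5000 18.7000]
After op 5 tick(3): ref=20.0000 raw=[30.0000 22.0000]
Drift of clock 1 after op 5: 22.0000 - 20.0000 = 2.0000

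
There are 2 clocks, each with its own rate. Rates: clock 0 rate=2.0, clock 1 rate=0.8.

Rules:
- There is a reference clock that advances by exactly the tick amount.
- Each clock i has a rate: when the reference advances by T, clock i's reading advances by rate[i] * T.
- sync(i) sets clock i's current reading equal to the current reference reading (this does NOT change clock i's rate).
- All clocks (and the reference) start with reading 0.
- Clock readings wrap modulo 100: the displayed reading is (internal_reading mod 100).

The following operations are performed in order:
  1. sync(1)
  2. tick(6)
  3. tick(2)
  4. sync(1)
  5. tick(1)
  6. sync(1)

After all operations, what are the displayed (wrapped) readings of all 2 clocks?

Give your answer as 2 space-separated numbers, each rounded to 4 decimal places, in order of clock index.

After op 1 sync(1): ref=0.0000 raw=[0.0000 0.0000]
After op 2 tick(6): ref=6.0000 raw=[12.0000 4.8000]
After op 3 tick(2): ref=8.0000 raw=[16.0000 6.4000]
After op 4 sync(1): ref=8.0000 raw=[16.0000 8.0000]
After op 5 tick(1): ref=9.0000 raw=[18.0000 8.8000]
After op 6 sync(1): ref=9.0000 raw=[18.0000 9.0000]
Wrap final raw readings (mod 100): 18.0000 mod 100 = 18.0000; 9.0000 mod 100 = 9.0000

Answer: 18.0000 9.0000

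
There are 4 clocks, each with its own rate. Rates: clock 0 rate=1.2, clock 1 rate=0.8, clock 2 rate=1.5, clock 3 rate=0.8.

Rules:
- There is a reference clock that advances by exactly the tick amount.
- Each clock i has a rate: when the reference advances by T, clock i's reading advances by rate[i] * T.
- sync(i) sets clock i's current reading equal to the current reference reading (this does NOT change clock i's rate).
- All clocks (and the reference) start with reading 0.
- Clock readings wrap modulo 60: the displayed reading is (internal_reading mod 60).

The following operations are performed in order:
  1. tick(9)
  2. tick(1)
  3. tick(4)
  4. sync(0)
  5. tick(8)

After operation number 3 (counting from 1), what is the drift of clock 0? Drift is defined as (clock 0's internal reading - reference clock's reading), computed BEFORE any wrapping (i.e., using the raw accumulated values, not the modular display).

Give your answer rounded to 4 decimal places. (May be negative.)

Answer: 2.8000

Derivation:
After op 1 tick(9): ref=9.0000 raw=[10.8000 7.2000 13.5000 7.2000]
After op 2 tick(1): ref=10.0000 raw=[12.0000 8.0000 15.0000 8.0000]
After op 3 tick(4): ref=14.0000 raw=[16.8000 11.2000 21.0000 11.2000]
Drift of clock 0 after op 3: 16.8000 - 14.0000 = 2.8000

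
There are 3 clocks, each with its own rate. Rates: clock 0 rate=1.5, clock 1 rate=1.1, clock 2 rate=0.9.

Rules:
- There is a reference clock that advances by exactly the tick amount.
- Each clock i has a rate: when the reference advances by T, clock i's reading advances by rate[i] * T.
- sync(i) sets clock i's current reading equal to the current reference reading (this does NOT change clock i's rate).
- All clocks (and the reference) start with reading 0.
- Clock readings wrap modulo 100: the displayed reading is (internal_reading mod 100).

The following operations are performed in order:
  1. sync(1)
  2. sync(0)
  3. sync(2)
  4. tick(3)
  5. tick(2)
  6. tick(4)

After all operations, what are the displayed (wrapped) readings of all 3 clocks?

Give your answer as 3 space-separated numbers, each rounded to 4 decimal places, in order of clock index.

After op 1 sync(1): ref=0.0000 raw=[0.0000 0.0000 0.0000]
After op 2 sync(0): ref=0.0000 raw=[0.0000 0.0000 0.0000]
After op 3 sync(2): ref=0.0000 raw=[0.0000 0.0000 0.0000]
After op 4 tick(3): ref=3.0000 raw=[4.5000 3.3000 2.7000]
After op 5 tick(2): ref=5.0000 raw=[7.5000 5.5000 4.5000]
After op 6 tick(4): ref=9.0000 raw=[13.5000 9.9000 8.1000]
Wrap final raw readings (mod 100): 13.5000 mod 100 = 13.5000; 9.9000 mod 100 = 9.9000; 8.1000 mod 100 = 8.1000

Answer: 13.5000 9.9000 8.1000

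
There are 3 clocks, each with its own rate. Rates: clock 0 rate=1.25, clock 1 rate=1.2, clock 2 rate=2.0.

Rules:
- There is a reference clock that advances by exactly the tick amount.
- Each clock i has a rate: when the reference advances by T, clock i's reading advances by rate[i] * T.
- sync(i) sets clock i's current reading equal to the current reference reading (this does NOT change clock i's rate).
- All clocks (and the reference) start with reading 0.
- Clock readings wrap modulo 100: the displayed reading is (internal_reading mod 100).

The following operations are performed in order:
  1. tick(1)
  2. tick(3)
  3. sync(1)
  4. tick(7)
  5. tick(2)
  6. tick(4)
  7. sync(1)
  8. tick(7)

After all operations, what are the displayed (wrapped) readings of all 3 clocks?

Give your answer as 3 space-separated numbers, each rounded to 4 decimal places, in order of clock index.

Answer: 30.0000 25.4000 48.0000

Derivation:
After op 1 tick(1): ref=1.0000 raw=[1.2500 1.2000 2.0000]
After op 2 tick(3): ref=4.0000 raw=[5.0000 4.8000 8.0000]
After op 3 sync(1): ref=4.0000 raw=[5.0000 4.0000 8.0000]
After op 4 tick(7): ref=11.0000 raw=[13.7500 12.4000 22.0000]
After op 5 tick(2): ref=13.0000 raw=[16.2500 14.8000 26.0000]
After op 6 tick(4): ref=17.0000 raw=[21.2500 19.6000 34.0000]
After op 7 sync(1): ref=17.0000 raw=[21.2500 17.0000 34.0000]
After op 8 tick(7): ref=24.0000 raw=[30.0000 25.4000 48.0000]
Wrap final raw readings (mod 100): 30.0000 mod 100 = 30.0000; 25.4000 mod 100 = 25.4000; 48.0000 mod 100 = 48.0000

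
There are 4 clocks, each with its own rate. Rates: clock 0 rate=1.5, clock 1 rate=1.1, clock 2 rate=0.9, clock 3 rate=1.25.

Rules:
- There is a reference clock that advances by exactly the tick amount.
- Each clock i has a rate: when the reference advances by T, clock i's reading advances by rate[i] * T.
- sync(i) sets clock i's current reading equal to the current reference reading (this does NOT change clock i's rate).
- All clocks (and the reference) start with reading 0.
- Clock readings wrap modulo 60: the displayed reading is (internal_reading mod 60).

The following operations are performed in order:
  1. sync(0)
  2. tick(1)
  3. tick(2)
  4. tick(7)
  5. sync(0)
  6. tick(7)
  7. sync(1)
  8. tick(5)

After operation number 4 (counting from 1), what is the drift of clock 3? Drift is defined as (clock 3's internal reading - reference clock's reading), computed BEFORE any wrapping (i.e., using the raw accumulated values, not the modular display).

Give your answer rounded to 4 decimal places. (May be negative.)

After op 1 sync(0): ref=0.0000 raw=[0.0000 0.0000 0.0000 0.0000]
After op 2 tick(1): ref=1.0000 raw=[1.5000 1.1000 0.9000 1.2500]
After op 3 tick(2): ref=3.0000 raw=[4.5000 3.3000 2.7000 3.7500]
After op 4 tick(7): ref=10.0000 raw=[15.0000 11.0000 9.0000 12.5000]
Drift of clock 3 after op 4: 12.5000 - 10.0000 = 2.5000

Answer: 2.5000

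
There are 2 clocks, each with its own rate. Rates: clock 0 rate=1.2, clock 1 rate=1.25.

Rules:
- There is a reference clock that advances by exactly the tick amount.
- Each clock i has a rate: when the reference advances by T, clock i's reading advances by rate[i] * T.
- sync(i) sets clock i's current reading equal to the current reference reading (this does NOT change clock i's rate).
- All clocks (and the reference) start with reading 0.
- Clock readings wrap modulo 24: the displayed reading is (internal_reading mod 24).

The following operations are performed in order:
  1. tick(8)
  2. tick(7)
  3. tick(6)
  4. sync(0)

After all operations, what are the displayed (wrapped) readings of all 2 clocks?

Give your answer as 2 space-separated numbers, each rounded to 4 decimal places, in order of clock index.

Answer: 21.0000 2.2500

Derivation:
After op 1 tick(8): ref=8.0000 raw=[9.6000 10.0000]
After op 2 tick(7): ref=15.0000 raw=[18.0000 18.7500]
After op 3 tick(6): ref=21.0000 raw=[25.2000 26.2500]
After op 4 sync(0): ref=21.0000 raw=[21.0000 26.2500]
Wrap final raw readings (mod 24): 21.0000 mod 24 = 21.0000; 26.2500 mod 24 = 2.2500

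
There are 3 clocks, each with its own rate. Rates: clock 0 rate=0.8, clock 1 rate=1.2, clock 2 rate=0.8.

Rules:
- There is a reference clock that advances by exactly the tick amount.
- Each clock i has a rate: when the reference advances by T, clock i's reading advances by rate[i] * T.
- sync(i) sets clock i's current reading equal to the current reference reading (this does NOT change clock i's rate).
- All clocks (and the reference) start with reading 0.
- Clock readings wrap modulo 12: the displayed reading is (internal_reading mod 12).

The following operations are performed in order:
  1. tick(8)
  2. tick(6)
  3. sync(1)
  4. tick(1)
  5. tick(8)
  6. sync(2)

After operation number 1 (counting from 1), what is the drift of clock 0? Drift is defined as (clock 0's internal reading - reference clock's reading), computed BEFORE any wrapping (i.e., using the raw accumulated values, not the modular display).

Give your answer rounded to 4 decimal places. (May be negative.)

Answer: -1.6000

Derivation:
After op 1 tick(8): ref=8.0000 raw=[6.4000 9.6000 6.4000]
Drift of clock 0 after op 1: 6.4000 - 8.0000 = -1.6000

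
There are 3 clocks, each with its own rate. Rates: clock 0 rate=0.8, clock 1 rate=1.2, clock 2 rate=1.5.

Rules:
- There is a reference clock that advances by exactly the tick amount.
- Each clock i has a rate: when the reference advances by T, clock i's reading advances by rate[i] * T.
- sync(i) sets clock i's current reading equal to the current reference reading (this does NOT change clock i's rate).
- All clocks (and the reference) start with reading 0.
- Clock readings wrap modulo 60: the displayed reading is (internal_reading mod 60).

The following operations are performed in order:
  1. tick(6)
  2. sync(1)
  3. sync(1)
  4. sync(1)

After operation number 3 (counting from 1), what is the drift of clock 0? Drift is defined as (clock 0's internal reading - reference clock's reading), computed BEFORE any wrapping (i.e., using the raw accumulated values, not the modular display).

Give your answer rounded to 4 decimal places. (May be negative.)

Answer: -1.2000

Derivation:
After op 1 tick(6): ref=6.0000 raw=[4.8000 7.2000 9.0000]
After op 2 sync(1): ref=6.0000 raw=[4.8000 6.0000 9.0000]
After op 3 sync(1): ref=6.0000 raw=[4.8000 6.0000 9.0000]
Drift of clock 0 after op 3: 4.8000 - 6.0000 = -1.2000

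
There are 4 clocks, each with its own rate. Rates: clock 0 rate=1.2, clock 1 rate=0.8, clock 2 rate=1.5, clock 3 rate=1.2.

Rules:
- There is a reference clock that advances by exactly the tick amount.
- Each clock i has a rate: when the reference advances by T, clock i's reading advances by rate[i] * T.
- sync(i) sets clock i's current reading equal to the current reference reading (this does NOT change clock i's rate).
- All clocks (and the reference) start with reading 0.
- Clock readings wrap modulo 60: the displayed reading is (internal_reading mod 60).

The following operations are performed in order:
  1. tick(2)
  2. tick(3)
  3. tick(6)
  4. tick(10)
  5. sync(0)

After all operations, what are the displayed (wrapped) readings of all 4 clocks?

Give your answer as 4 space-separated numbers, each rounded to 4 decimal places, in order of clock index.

Answer: 21.0000 16.8000 31.5000 25.2000

Derivation:
After op 1 tick(2): ref=2.0000 raw=[2.4000 1.6000 3.0000 2.4000]
After op 2 tick(3): ref=5.0000 raw=[6.0000 4.0000 7.5000 6.0000]
After op 3 tick(6): ref=11.0000 raw=[13.2000 8.8000 16.5000 13.2000]
After op 4 tick(10): ref=21.0000 raw=[25.2000 16.8000 31.5000 25.2000]
After op 5 sync(0): ref=21.0000 raw=[21.0000 16.8000 31.5000 25.2000]
Wrap final raw readings (mod 60): 21.0000 mod 60 = 21.0000; 16.8000 mod 60 = 16.8000; 31.5000 mod 60 = 31.5000; 25.2000 mod 60 = 25.2000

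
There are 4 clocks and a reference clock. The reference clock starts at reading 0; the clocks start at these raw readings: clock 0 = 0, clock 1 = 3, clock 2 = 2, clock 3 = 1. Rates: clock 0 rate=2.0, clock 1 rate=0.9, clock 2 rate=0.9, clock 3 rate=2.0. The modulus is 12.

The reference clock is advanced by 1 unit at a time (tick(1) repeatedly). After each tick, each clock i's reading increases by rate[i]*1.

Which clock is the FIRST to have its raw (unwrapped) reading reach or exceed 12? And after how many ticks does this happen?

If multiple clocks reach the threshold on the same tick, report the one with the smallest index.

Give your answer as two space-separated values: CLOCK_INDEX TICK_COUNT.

clock 0: start=0, rate=2.0, needs 12-0 = 12; ticks = ceil(12/2.0) = ceil(6.0000) = 6; reading at tick 6 = 0 + 2.0*6 = 12.0000
clock 1: start=3, rate=0.9, needs 12-3 = 9; ticks = ceil(9/0.9) = ceil(10.0000) = 10; reading at tick 10 = 3 + 0.9*10 = 12.0000
clock 2: start=2, rate=0.9, needs 12-2 = 10; ticks = ceil(10/0.9) = ceil(11.1111) = 12; reading at tick 12 = 2 + 0.9*12 = 12.8000
clock 3: start=1, rate=2.0, needs 12-1 = 11; ticks = ceil(11/2.0) = ceil(5.5000) = 6; reading at tick 6 = 1 + 2.0*6 = 13.0000
Minimum tick count = 6; winners = [0, 3]; smallest index = 0

Answer: 0 6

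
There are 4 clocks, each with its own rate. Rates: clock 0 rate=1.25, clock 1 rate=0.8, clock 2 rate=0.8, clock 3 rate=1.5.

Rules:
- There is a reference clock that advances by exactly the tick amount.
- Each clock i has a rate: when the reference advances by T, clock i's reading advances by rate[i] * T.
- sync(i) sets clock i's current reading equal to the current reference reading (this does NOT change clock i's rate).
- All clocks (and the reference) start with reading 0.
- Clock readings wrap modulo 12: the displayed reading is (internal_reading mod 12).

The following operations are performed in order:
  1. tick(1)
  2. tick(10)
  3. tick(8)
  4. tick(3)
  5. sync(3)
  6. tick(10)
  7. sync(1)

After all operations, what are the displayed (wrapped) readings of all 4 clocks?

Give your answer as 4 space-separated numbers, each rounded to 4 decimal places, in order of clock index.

After op 1 tick(1): ref=1.0000 raw=[1.2500 0.8000 0.8000 1.5000]
After op 2 tick(10): ref=11.0000 raw=[13.7500 8.8000 8.8000 16.5000]
After op 3 tick(8): ref=19.0000 raw=[23.7500 15.2000 15.2000 28.5000]
After op 4 tick(3): ref=22.0000 raw=[27.5000 17.6000 17.6000 33.0000]
After op 5 sync(3): ref=22.0000 raw=[27.5000 17.6000 17.6000 22.0000]
After op 6 tick(10): ref=32.0000 raw=[40.0000 25.6000 25.6000 37.0000]
After op 7 sync(1): ref=32.0000 raw=[40.0000 32.0000 25.6000 37.0000]
Wrap final raw readings (mod 12): 40.0000 mod 12 = 4.0000; 32.0000 mod 12 = 8.0000; 25.6000 mod 12 = 1.6000; 37.0000 mod 12 = 1.0000

Answer: 4.0000 8.0000 1.6000 1.0000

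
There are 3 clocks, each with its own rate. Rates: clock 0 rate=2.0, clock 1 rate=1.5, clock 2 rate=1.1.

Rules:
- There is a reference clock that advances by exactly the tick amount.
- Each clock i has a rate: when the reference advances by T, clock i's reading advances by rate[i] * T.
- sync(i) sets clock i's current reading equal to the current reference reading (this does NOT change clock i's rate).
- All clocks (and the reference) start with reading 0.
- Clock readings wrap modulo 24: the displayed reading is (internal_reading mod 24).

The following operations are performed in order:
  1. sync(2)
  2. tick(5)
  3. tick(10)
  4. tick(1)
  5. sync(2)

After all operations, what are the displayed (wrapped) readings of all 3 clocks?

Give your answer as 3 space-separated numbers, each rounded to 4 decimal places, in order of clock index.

After op 1 sync(2): ref=0.0000 raw=[0.0000 0.0000 0.0000]
After op 2 tick(5): ref=5.0000 raw=[10.0000 7.5000 5.5000]
After op 3 tick(10): ref=15.0000 raw=[30.0000 22.5000 16.5000]
After op 4 tick(1): ref=16.0000 raw=[32.0000 24.0000 17.6000]
After op 5 sync(2): ref=16.0000 raw=[32.0000 24.0000 16.0000]
Wrap final raw readings (mod 24): 32.0000 mod 24 = 8.0000; 24.0000 mod 24 = 0.0000; 16.0000 mod 24 = 16.0000

Answer: 8.0000 0.0000 16.0000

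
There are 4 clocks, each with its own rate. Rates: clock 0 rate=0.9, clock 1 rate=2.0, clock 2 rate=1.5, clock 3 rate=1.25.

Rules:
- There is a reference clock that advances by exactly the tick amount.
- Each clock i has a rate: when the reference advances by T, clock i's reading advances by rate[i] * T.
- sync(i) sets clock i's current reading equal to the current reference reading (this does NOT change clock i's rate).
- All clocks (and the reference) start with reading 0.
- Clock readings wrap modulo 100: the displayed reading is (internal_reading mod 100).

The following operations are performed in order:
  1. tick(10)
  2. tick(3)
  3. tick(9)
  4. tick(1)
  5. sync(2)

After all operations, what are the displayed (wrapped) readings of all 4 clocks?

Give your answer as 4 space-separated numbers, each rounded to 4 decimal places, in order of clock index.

After op 1 tick(10): ref=10.0000 raw=[9.0000 20.0000 15.0000 12.5000]
After op 2 tick(3): ref=13.0000 raw=[11.7000 26.0000 19.5000 16.2500]
After op 3 tick(9): ref=22.0000 raw=[19.8000 44.0000 33.0000 27.5000]
After op 4 tick(1): ref=23.0000 raw=[20.7000 46.0000 34.5000 28.7500]
After op 5 sync(2): ref=23.0000 raw=[20.7000 46.0000 23.0000 28.7500]
Wrap final raw readings (mod 100): 20.7000 mod 100 = 20.7000; 46.0000 mod 100 = 46.0000; 23.0000 mod 100 = 23.0000; 28.7500 mod 100 = 28.7500

Answer: 20.7000 46.0000 23.0000 28.7500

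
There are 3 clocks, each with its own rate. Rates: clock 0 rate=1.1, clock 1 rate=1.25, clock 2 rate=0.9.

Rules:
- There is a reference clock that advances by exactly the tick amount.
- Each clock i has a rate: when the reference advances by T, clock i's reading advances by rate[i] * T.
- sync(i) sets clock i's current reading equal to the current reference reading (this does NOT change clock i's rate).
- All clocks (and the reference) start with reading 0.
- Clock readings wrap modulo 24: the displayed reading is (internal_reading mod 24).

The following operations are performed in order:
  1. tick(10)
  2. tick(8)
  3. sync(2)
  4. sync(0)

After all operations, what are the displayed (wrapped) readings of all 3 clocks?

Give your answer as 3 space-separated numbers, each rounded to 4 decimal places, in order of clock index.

After op 1 tick(10): ref=10.0000 raw=[11.0000 12.5000 9.0000]
After op 2 tick(8): ref=18.0000 raw=[19.8000 22.5000 16.2000]
After op 3 sync(2): ref=18.0000 raw=[19.8000 22.5000 18.0000]
After op 4 sync(0): ref=18.0000 raw=[18.0000 22.5000 18.0000]
Wrap final raw readings (mod 24): 18.0000 mod 24 = 18.0000; 22.5000 mod 24 = 22.5000; 18.0000 mod 24 = 18.0000

Answer: 18.0000 22.5000 18.0000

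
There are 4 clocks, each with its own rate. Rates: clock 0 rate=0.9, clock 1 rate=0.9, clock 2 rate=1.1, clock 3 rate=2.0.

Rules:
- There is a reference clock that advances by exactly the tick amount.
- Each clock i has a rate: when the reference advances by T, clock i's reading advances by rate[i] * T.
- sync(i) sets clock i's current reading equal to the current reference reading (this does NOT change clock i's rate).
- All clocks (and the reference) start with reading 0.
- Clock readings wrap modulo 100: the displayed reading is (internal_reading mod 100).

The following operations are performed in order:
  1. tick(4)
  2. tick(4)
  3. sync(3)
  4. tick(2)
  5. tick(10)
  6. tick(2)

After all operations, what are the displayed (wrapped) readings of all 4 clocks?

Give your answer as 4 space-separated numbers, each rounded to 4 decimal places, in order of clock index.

Answer: 19.8000 19.8000 24.2000 36.0000

Derivation:
After op 1 tick(4): ref=4.0000 raw=[3.6000 3.6000 4.4000 8.0000]
After op 2 tick(4): ref=8.0000 raw=[7.2000 7.2000 8.8000 16.0000]
After op 3 sync(3): ref=8.0000 raw=[7.2000 7.2000 8.8000 8.0000]
After op 4 tick(2): ref=10.0000 raw=[9.0000 9.0000 11.0000 12.0000]
After op 5 tick(10): ref=20.0000 raw=[18.0000 18.0000 22.0000 32.0000]
After op 6 tick(2): ref=22.0000 raw=[19.8000 19.8000 24.2000 36.0000]
Wrap final raw readings (mod 100): 19.8000 mod 100 = 19.8000; 19.8000 mod 100 = 19.8000; 24.2000 mod 100 = 24.2000; 36.0000 mod 100 = 36.0000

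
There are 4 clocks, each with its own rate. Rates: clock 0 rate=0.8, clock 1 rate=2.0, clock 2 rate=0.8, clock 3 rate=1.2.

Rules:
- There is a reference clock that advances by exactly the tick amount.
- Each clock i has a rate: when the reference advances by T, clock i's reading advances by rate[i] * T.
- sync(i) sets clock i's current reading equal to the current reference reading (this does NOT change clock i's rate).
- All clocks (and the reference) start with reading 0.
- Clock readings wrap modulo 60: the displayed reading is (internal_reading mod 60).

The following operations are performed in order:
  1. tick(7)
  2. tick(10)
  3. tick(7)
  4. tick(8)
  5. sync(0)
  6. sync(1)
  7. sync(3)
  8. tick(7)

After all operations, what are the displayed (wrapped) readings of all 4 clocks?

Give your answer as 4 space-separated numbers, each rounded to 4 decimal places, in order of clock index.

After op 1 tick(7): ref=7.0000 raw=[5.6000 14.0000 5.6000 8.4000]
After op 2 tick(10): ref=17.0000 raw=[13.6000 34.0000 13.6000 20.4000]
After op 3 tick(7): ref=24.0000 raw=[19.2000 48.0000 19.2000 28.8000]
After op 4 tick(8): ref=32.0000 raw=[25.6000 64.0000 25.6000 38.4000]
After op 5 sync(0): ref=32.0000 raw=[32.0000 64.0000 25.6000 38.4000]
After op 6 sync(1): ref=32.0000 raw=[32.0000 32.0000 25.6000 38.4000]
After op 7 sync(3): ref=32.0000 raw=[32.0000 32.0000 25.6000 32.0000]
After op 8 tick(7): ref=39.0000 raw=[37.6000 46.0000 31.2000 40.4000]
Wrap final raw readings (mod 60): 37.6000 mod 60 = 37.6000; 46.0000 mod 60 = 46.0000; 31.2000 mod 60 = 31.2000; 40.4000 mod 60 = 40.4000

Answer: 37.6000 46.0000 31.2000 40.4000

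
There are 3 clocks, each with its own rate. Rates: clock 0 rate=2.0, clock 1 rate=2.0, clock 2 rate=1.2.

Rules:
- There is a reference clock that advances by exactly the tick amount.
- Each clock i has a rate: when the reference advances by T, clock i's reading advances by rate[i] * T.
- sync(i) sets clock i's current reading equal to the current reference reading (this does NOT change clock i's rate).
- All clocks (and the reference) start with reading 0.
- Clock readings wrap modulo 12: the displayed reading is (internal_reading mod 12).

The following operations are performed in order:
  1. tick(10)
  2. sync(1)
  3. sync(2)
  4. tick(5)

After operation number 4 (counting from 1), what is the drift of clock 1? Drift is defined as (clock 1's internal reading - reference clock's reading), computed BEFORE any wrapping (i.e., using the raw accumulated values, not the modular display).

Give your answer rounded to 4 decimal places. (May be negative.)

Answer: 5.0000

Derivation:
After op 1 tick(10): ref=10.0000 raw=[20.0000 20.0000 12.0000]
After op 2 sync(1): ref=10.0000 raw=[20.0000 10.0000 12.0000]
After op 3 sync(2): ref=10.0000 raw=[20.0000 10.0000 10.0000]
After op 4 tick(5): ref=15.0000 raw=[30.0000 20.0000 16.0000]
Drift of clock 1 after op 4: 20.0000 - 15.0000 = 5.0000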